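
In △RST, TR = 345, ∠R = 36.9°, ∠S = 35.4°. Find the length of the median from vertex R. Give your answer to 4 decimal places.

434.1667

The third angle is ∠T = 180° − ∠R − ∠S = 107.70°.
Law of sines: ST = TR·sin R/sin S ≈ 357.59.
Law of sines: RS = TR·sin T/sin S ≈ 567.37.
Median from R: ½√(2·TR² + 2·RS² − ST²) ≈ 434.17.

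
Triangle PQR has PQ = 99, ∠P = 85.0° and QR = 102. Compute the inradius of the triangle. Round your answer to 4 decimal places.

Law of sines: sin R = PQ·sin P/QR ≈ 0.96689.
Since QR ≥ PQ, only the acute value applies: ∠R ≈ 75.22°.
Then ∠Q = 180° − ∠P − ∠R ≈ 19.78°.
Law of sines gives RP = QR·sin Q/sin P ≈ 34.656.
Area = ½·QR·PQ·sin Q ≈ 1709.
Semiperimeter s = (102+34.656+99)/2 = 117.83.
Inradius = area/s = 1709/117.83 ≈ 14.504.

r ≈ 14.5038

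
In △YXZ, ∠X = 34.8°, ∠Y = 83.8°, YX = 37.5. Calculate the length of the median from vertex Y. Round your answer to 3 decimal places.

m_Y ≈ 23.441

The third angle is ∠Z = 180° − ∠Y − ∠X = 61.40°.
Law of sines: XZ = YX·sin Y/sin Z ≈ 42.462.
Law of sines: ZY = YX·sin X/sin Z ≈ 24.376.
Median from Y: ½√(2·ZY² + 2·YX² − XZ²) ≈ 23.441.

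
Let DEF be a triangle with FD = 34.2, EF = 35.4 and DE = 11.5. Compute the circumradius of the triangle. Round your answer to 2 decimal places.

By the law of cosines, cos D = (FD² + DE² − EF²) / (2·FD·DE) ≈ 0.06195, so ∠D ≈ 86.45°.
Circumradius = EF/(2 sin D) ≈ 17.734.

R ≈ 17.73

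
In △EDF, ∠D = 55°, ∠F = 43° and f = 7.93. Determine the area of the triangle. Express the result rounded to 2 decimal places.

37.40

The third angle is ∠E = 180° − ∠D − ∠F = 82.00°.
Law of sines: e = f·sin E/sin F ≈ 11.514.
Law of sines: d = f·sin D/sin F ≈ 9.5248.
Area = ½·f·e·sin D ≈ 37.398.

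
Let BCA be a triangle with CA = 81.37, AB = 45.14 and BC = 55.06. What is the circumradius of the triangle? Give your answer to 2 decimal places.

By the law of cosines, cos B = (AB² + BC² − CA²) / (2·AB·BC) ≈ -0.31219, so ∠B ≈ 108.19°.
Circumradius = CA/(2 sin B) ≈ 42.825.

R ≈ 42.83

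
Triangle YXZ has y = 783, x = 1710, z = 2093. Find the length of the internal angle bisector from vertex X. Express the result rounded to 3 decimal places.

1029.302

By the law of cosines, cos X = (z² + y² − x²) / (2·z·y) ≈ 0.63144, so ∠X ≈ 0.887 rad.
The bisector from X has length 2·z·y·cos(∠X/2)/(z+y) ≈ 1029.3.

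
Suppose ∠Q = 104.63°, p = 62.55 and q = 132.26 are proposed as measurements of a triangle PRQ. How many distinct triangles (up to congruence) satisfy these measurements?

p·sin Q = 62.55·sin(104.63°) ≈ 60.52.
Since ∠Q is not acute, a triangle exists only if q > p; here q > p, so there is exactly one triangle.

1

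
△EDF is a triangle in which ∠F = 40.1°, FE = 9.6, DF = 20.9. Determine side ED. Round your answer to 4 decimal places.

By the law of cosines, ED² = DF² + FE² − 2·DF·FE·cos F = 222.02, so ED ≈ 14.9.

14.9004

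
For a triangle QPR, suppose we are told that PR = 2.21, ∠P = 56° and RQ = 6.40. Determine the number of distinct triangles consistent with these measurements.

PR·sin P = 2.21·sin(56°) ≈ 1.832.
Since RQ ≥ PR, exactly one triangle exists.

1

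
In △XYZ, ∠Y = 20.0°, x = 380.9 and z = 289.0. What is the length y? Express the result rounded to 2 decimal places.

147.39

By the law of cosines, y² = z² + x² − 2·z·x·cos Y = 21723, so y ≈ 147.39.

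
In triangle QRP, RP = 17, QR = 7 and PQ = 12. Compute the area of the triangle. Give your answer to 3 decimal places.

area ≈ 34.467

Semiperimeter s = (17 + 12 + 7)/2 = 18.
Heron's formula: area = √(18·1·6·11) ≈ 34.467.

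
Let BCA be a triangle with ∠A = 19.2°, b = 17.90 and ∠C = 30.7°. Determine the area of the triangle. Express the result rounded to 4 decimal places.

35.1651

The third angle is ∠B = 180° − ∠C − ∠A = 130.10°.
Law of sines: c = b·sin C/sin B ≈ 11.947.
Law of sines: a = b·sin A/sin B ≈ 7.6958.
Area = ½·b·c·sin A ≈ 35.165.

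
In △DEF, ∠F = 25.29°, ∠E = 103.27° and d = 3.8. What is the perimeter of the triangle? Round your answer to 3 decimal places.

The third angle is ∠D = 180° − ∠E − ∠F = 51.44°.
Law of sines: e = d·sin E/sin D ≈ 4.7299.
Law of sines: f = d·sin F/sin D ≈ 2.076.
Semiperimeter s = (3.8+4.7299+2.076)/2 = 5.3029.
Perimeter = 3.8 + 4.7299 + 2.076 = 10.606.

10.606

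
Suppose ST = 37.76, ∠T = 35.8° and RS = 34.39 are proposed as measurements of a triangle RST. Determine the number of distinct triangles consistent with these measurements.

2

ST·sin T = 37.76·sin(35.8°) ≈ 22.09.
Since ST sin T < RS < ST (22.09 < 34.39 < 37.76), two triangles exist.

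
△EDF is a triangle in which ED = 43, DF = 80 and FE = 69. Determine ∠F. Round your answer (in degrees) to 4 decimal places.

∠F ≈ 32.4907°

By the law of cosines, cos F = (DF² + FE² − ED²) / (2·DF·FE) ≈ 0.84348, so ∠F ≈ 32.49°.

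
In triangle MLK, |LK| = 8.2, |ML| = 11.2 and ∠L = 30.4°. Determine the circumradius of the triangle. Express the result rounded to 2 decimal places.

By the law of cosines, |KM|² = |ML|² + |LK|² − 2·|ML|·|LK|·cos L = 34.253, so |KM| ≈ 5.8526.
Area = ½·|ML|·|LK|·sin L ≈ 23.237.
Circumradius = |KM|/(2 sin L) ≈ 5.7829.

5.78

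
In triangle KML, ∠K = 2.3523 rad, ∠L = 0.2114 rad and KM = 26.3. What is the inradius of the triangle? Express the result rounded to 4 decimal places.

6.9568

The third angle is ∠M = π − ∠L − ∠K = 0.5779 rad.
Law of sines: ML = KM·sin K/sin L ≈ 88.973.
Law of sines: LK = KM·sin M/sin L ≈ 68.468.
Area = ½·KM·ML·sin M ≈ 639.12.
Semiperimeter s = (88.973+68.468+26.3)/2 = 91.871.
Inradius = area/s = 639.12/91.871 ≈ 6.9568.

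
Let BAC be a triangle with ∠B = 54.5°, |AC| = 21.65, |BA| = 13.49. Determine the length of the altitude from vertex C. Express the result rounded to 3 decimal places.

21.567

Law of sines: sin C = |BA|·sin B/|AC| ≈ 0.50727.
Since |AC| ≥ |BA|, only the acute value applies: ∠C ≈ 30.48°.
Then ∠A = 180° − ∠B − ∠C ≈ 95.02°.
Law of sines gives |CB| = |AC|·sin A/sin B ≈ 26.491.
Area = ½·|AC|·|BA|·sin A ≈ 145.47.
The altitude from C has length 2·area/|BA| ≈ 21.567.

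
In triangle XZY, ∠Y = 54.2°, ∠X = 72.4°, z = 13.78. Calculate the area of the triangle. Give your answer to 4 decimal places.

The third angle is ∠Z = 180° − ∠Y − ∠X = 53.40°.
Law of sines: x = z·sin X/sin Z ≈ 16.361.
Law of sines: y = z·sin Y/sin Z ≈ 13.922.
Area = ½·z·x·sin Y ≈ 91.43.

area ≈ 91.4295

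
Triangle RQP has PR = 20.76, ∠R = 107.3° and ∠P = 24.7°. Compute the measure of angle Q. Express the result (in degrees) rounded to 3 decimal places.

The third angle is ∠Q = 180° − ∠P − ∠R = 48.00°.

48.000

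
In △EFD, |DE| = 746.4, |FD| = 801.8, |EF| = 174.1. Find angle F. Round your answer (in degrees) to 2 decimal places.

65.43

By the law of cosines, cos F = (|EF|² + |FD|² − |DE|²) / (2·|EF|·|FD|) ≈ 0.41578, so ∠F ≈ 65.43°.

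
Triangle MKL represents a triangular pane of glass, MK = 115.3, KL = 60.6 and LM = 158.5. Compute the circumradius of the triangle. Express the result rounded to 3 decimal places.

By the law of cosines, cos M = (LM² + MK² − KL²) / (2·LM·MK) ≈ 0.95059, so ∠M ≈ 18.09°.
Circumradius = KL/(2 sin M) ≈ 97.596.

97.596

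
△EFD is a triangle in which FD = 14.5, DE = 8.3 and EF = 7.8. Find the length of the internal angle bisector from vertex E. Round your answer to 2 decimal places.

By the law of cosines, cos E = (DE² + EF² − FD²) / (2·DE·EF) ≈ -0.62187, so ∠E ≈ 128.45°.
The bisector from E has length 2·DE·EF·cos(∠E/2)/(DE+EF) ≈ 3.4969.

3.50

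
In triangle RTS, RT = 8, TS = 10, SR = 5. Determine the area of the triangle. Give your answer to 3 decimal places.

Semiperimeter s = (10 + 5 + 8)/2 = 11.5.
Heron's formula: area = √(11.5·1.5·6.5·3.5) ≈ 19.81.

area ≈ 19.810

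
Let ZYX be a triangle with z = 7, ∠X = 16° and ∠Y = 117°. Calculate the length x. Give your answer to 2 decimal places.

The third angle is ∠Z = 180° − ∠Y − ∠X = 47.00°.
Law of sines: x = z·sin X/sin Z ≈ 2.6382.

2.64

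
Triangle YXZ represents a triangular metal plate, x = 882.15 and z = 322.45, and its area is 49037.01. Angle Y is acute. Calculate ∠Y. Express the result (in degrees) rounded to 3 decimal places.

From area = ½·x·z·sin Y, we get sin Y = 2·area/(x·z) ≈ 0.34479.
Taking the acute solution, ∠Y ≈ 20.17°.

∠Y ≈ 20.169°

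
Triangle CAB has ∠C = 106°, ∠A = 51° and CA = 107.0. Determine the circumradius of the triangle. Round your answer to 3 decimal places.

The third angle is ∠B = 180° − ∠C − ∠A = 23.00°.
Law of sines: AB = CA·sin C/sin B ≈ 263.24.
Law of sines: BC = CA·sin A/sin B ≈ 212.82.
Circumradius = CA/(2 sin B) ≈ 136.92.

R ≈ 136.923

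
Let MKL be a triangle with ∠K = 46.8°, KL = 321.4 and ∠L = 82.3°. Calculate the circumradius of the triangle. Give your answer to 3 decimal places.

R ≈ 207.075

The third angle is ∠M = 180° − ∠K − ∠L = 50.90°.
Law of sines: LM = KL·sin K/sin M ≈ 301.9.
Law of sines: MK = KL·sin L/sin M ≈ 410.42.
Circumradius = KL/(2 sin M) ≈ 207.08.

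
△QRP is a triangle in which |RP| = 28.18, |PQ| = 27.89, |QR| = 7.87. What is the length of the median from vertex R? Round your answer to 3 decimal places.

Median from R: ½√(2·|QR|² + 2·|RP|² − |PQ|²) ≈ 15.283.

15.283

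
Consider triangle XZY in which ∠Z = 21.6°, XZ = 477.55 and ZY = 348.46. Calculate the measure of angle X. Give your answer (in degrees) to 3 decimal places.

By the law of cosines, YX² = XZ² + ZY² − 2·XZ·ZY·cos Z = 40036, so YX ≈ 200.09.
Law of cosines again: cos X = (YX² + XZ² − ZY²)/(2·YX·XZ) ≈ 0.76746, so ∠X ≈ 39.87°.

39.874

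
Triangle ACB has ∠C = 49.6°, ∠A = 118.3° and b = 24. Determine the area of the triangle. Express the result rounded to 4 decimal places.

The third angle is ∠B = 180° − ∠A − ∠C = 12.10°.
Law of sines: a = b·sin A/sin B ≈ 100.81.
Law of sines: c = b·sin C/sin B ≈ 87.191.
Area = ½·b·a·sin C ≈ 921.24.

921.2398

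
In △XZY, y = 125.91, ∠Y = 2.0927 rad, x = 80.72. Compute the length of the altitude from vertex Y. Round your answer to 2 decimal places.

35.81

Law of sines: sin X = x·sin Y/y ≈ 0.55575.
Since y ≥ x, only the acute value applies: ∠X ≈ 0.5893 rad.
Then ∠Z = π − ∠Y − ∠X ≈ 0.4596 rad.
Law of sines gives z = y·sin Z/sin Y ≈ 64.434.
Area = ½·y·x·sin Z ≈ 2254.4.
The altitude from Y has length 2·area/y ≈ 35.809.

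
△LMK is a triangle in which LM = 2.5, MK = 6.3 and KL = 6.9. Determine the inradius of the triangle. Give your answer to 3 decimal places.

Semiperimeter s = (6.3 + 6.9 + 2.5)/2 = 7.85.
Heron's formula: area = √(7.85·1.55·0.95·5.35) ≈ 7.8639.
Inradius = area/s = 7.8639/7.85 ≈ 1.0018.

r ≈ 1.002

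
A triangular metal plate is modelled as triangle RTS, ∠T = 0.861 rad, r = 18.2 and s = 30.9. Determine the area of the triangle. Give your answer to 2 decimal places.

area ≈ 213.28

Area = ½·s·r·sin T ≈ 213.28.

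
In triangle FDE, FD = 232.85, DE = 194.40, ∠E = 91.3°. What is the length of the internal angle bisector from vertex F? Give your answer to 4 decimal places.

Law of sines: sin F = DE·sin E/FD ≈ 0.83466.
Since FD ≥ DE, only the acute value applies: ∠F ≈ 56.58°.
Then ∠D = 180° − ∠E − ∠F ≈ 32.12°.
Law of sines gives EF = FD·sin D/sin E ≈ 123.84.
The bisector from F has length 2·EF·FD·cos(∠F/2)/(EF+FD) ≈ 142.37.

142.3726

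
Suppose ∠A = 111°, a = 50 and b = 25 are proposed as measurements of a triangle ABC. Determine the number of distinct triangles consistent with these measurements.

b·sin A = 25·sin(111°) ≈ 23.34.
Since ∠A is not acute, a triangle exists only if a > b; here a > b, so there is exactly one triangle.

1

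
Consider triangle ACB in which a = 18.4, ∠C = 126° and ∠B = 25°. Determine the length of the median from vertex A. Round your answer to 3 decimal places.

The third angle is ∠A = 180° − ∠C − ∠B = 29.00°.
Law of sines: c = a·sin C/sin A ≈ 30.705.
Law of sines: b = a·sin B/sin A ≈ 16.04.
Median from A: ½√(2·c² + 2·b² − a²) ≈ 22.702.

22.702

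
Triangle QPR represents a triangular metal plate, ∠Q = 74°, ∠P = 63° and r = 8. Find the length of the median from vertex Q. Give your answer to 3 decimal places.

The third angle is ∠R = 180° − ∠Q − ∠P = 43.00°.
Law of sines: q = r·sin Q/sin R ≈ 11.276.
Law of sines: p = r·sin P/sin R ≈ 10.452.
Median from Q: ½√(2·p² + 2·r² − q²) ≈ 7.4049.

m_Q ≈ 7.405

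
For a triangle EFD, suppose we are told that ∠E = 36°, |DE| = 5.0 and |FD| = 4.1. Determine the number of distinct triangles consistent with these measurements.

2

|DE|·sin E = 5.0·sin(36°) ≈ 2.939.
Since |DE| sin E < |FD| < |DE| (2.939 < 4.1 < 5.0), two triangles exist.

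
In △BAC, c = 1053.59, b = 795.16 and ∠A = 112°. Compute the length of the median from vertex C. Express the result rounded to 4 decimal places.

By the law of cosines, a² = c² + b² − 2·c·b·cos A = 2.37e+06, so a ≈ 1539.5.
Median from C: ½√(2·b² + 2·a² − c²) ≈ 1106.2.

1106.1770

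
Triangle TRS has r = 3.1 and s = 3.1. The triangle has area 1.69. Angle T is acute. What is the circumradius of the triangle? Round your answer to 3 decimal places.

1.575

From area = ½·r·s·sin T, we get sin T = 2·area/(r·s) ≈ 0.35172.
Taking the acute solution, ∠T ≈ 20.59°.
Law of cosines then gives t ≈ 1.1082.
Circumradius = t/(2 sin T) ≈ 1.5754.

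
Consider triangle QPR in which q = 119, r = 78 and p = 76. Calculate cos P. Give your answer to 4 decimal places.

By the law of cosines, cos P = (r² + q² − p²) / (2·r·q) ≈ 0.77941, so ∠P ≈ 38.79°.

0.7794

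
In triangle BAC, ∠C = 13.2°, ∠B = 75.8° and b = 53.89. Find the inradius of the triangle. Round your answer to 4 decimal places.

The third angle is ∠A = 180° − ∠C − ∠B = 91.00°.
Law of sines: a = b·sin A/sin B ≈ 55.58.
Law of sines: c = b·sin C/sin B ≈ 12.694.
Area = ½·b·a·sin C ≈ 341.98.
Semiperimeter s = (53.89+55.58+12.694)/2 = 61.082.
Inradius = area/s = 341.98/61.082 ≈ 5.5987.

r ≈ 5.5987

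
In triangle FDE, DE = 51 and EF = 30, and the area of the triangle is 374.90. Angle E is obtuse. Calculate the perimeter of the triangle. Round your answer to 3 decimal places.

perimeter ≈ 159.539

From area = ½·DE·EF·sin E, we get sin E = 2·area/(DE·EF) ≈ 0.49007.
Taking the obtuse solution, ∠E ≈ 150.66°.
Law of cosines then gives FD ≈ 78.539.
Perimeter = 51 + 30 + 78.539 = 159.54.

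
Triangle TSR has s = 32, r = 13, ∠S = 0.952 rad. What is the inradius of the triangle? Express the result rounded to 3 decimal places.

Law of sines: sin R = r·sin S/s ≈ 0.33092.
Since s ≥ r, only the acute value applies: ∠R ≈ 0.337 rad.
Then ∠T = π − ∠S − ∠R ≈ 1.852 rad.
Law of sines gives t = s·sin T/sin S ≈ 37.738.
Area = ½·s·r·sin T ≈ 199.81.
Semiperimeter p = (37.738+32+13)/2 = 41.369.
Inradius = area/p = 199.81/41.369 ≈ 4.83.

4.830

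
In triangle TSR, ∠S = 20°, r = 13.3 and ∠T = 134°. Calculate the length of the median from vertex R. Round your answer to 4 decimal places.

m_R ≈ 15.7407

The third angle is ∠R = 180° − ∠T − ∠S = 26.00°.
Law of sines: t = r·sin T/sin R ≈ 21.824.
Law of sines: s = r·sin S/sin R ≈ 10.377.
Median from R: ½√(2·t² + 2·s² − r²) ≈ 15.741.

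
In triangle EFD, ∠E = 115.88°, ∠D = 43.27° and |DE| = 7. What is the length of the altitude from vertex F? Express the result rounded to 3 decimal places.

The third angle is ∠F = 180° − ∠D − ∠E = 20.85°.
Law of sines: |FD| = |DE|·sin E/sin F ≈ 17.695.
Law of sines: |EF| = |DE|·sin D/sin F ≈ 13.481.
Area = ½·|DE|·|FD|·sin D ≈ 42.45.
The altitude from F has length 2·area/|DE| ≈ 12.129.

12.129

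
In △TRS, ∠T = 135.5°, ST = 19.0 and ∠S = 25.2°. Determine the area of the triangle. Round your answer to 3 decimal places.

162.980

The third angle is ∠R = 180° − ∠S − ∠T = 19.30°.
Law of sines: RS = ST·sin T/sin R ≈ 40.293.
Law of sines: TR = ST·sin S/sin R ≈ 24.476.
Area = ½·ST·RS·sin S ≈ 162.98.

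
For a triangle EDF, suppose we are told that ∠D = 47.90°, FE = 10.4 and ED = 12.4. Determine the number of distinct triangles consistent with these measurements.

2

ED·sin D = 12.4·sin(47.90°) ≈ 9.201.
Since ED sin D < FE < ED (9.201 < 10.4 < 12.4), two triangles exist.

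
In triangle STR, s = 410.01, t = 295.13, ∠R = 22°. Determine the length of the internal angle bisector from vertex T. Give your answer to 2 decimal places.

231.72

By the law of cosines, r² = s² + t² − 2·s·t·cos R = 30820, so r ≈ 175.56.
Law of cosines again: cos T = (r² + s² − t²)/(2·r·s) ≈ 0.77679, so ∠T ≈ 39.03°.
The bisector from T has length 2·r·s·cos(∠T/2)/(r+s) ≈ 231.72.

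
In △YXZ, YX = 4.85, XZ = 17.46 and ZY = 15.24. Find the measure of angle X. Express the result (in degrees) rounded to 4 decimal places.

55.4225

By the law of cosines, cos X = (YX² + XZ² − ZY²) / (2·YX·XZ) ≈ 0.56752, so ∠X ≈ 55.42°.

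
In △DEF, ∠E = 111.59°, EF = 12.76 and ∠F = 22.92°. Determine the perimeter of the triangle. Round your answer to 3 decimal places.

36.366

The third angle is ∠D = 180° − ∠E − ∠F = 45.49°.
Law of sines: FD = EF·sin E/sin D ≈ 16.638.
Law of sines: DE = EF·sin F/sin D ≈ 6.9683.
Semiperimeter s = (12.76+16.638+6.9683)/2 = 18.183.
Perimeter = 12.76 + 16.638 + 6.9683 = 36.366.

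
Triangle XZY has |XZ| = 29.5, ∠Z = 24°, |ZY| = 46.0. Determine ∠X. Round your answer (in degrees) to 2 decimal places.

∠X ≈ 123.80°

By the law of cosines, |YX|² = |XZ|² + |ZY|² − 2·|XZ|·|ZY|·cos Z = 506.89, so |YX| ≈ 22.514.
Law of cosines again: cos X = (|YX|² + |XZ|² − |ZY|²)/(2·|YX|·|XZ|) ≈ -0.55623, so ∠X ≈ 123.80°.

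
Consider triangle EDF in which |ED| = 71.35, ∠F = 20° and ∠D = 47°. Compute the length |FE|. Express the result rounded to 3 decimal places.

The third angle is ∠E = 180° − ∠D − ∠F = 113.00°.
Law of sines: |FE| = |ED|·sin D/sin F ≈ 152.57.

152.570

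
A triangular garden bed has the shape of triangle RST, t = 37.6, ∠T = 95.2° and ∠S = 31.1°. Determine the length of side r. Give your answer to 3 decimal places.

30.428

The third angle is ∠R = 180° − ∠S − ∠T = 53.70°.
Law of sines: r = t·sin R/sin T ≈ 30.428.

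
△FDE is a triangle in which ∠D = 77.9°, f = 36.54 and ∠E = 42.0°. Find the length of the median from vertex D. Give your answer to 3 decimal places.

The third angle is ∠F = 180° − ∠D − ∠E = 60.10°.
Law of sines: d = f·sin D/sin F ≈ 41.214.
Law of sines: e = f·sin E/sin F ≈ 28.204.
Median from D: ½√(2·e² + 2·f² − d²) ≈ 25.312.

25.312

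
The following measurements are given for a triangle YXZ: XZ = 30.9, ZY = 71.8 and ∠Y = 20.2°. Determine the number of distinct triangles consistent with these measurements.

2

ZY·sin Y = 71.8·sin(20.2°) ≈ 24.79.
Since ZY sin Y < XZ < ZY (24.79 < 30.9 < 71.8), two triangles exist.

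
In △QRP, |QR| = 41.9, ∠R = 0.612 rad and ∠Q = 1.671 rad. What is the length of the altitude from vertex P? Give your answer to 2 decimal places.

31.64

The third angle is ∠P = π − ∠Q − ∠R = 0.859 rad.
Law of sines: |RP| = |QR|·sin Q/sin P ≈ 55.078.
Law of sines: |PQ| = |QR|·sin R/sin P ≈ 31.802.
Area = ½·|QR|·|RP|·sin R ≈ 662.91.
The altitude from P has length 2·area/|QR| ≈ 31.643.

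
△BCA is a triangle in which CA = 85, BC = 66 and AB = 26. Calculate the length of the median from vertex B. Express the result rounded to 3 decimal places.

m_B ≈ 26.641

Median from B: ½√(2·AB² + 2·BC² − CA²) ≈ 26.641.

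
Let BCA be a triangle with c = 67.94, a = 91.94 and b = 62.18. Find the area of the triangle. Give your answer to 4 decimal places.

Semiperimeter s = (62.18 + 67.94 + 91.94)/2 = 111.03.
Heron's formula: area = √(111.03·48.85·43.09·19.09) ≈ 2112.2.

area ≈ 2112.2420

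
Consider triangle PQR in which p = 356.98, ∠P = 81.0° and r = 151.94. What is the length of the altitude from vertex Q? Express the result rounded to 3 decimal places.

150.069

Law of sines: sin R = r·sin P/p ≈ 0.42039.
Since p ≥ r, only the acute value applies: ∠R ≈ 24.86°.
Then ∠Q = 180° − ∠P − ∠R ≈ 74.14°.
Law of sines gives q = p·sin Q/sin P ≈ 347.67.
Area = ½·p·r·sin Q ≈ 26088.
The altitude from Q has length 2·area/q ≈ 150.07.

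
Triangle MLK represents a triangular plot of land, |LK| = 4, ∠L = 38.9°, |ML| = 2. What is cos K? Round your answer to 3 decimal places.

0.889

By the law of cosines, |KM|² = |ML|² + |LK|² − 2·|ML|·|LK|·cos L = 7.5481, so |KM| ≈ 2.7474.
Law of cosines again: cos K = (|LK|² + |KM|² − |ML|²)/(2·|LK|·|KM|) ≈ 0.88940, so ∠K ≈ 27.20°.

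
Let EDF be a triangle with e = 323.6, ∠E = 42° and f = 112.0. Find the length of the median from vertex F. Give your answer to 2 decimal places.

Law of sines: sin F = f·sin E/e ≈ 0.23159.
Since e ≥ f, only the acute value applies: ∠F ≈ 13.39°.
Then ∠D = 180° − ∠E − ∠F ≈ 124.61°.
Law of sines gives d = e·sin D/sin E ≈ 398.03.
Median from F: ½√(2·e² + 2·d² − f²) ≈ 358.38.

m_F ≈ 358.38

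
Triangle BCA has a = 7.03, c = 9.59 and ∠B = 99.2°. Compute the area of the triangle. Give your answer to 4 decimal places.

Area = ½·c·a·sin B ≈ 33.275.

33.2752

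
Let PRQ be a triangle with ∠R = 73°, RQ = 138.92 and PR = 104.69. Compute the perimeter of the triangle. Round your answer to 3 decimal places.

By the law of cosines, QP² = PR² + RQ² − 2·PR·RQ·cos R = 21755, so QP ≈ 147.49.
Semiperimeter s = (138.92+147.49+104.69)/2 = 195.55.
Perimeter = 138.92 + 147.49 + 104.69 = 391.1.

perimeter ≈ 391.104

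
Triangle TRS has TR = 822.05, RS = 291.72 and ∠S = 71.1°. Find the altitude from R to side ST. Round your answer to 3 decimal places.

h_R ≈ 275.992

Law of sines: sin T = RS·sin S/TR ≈ 0.33574.
Since TR ≥ RS, only the acute value applies: ∠T ≈ 19.62°.
Then ∠R = 180° − ∠S − ∠T ≈ 89.28°.
Law of sines gives ST = TR·sin R/sin S ≈ 868.83.
Area = ½·TR·RS·sin R ≈ 1.1989e+05.
The altitude from R has length 2·area/ST ≈ 275.99.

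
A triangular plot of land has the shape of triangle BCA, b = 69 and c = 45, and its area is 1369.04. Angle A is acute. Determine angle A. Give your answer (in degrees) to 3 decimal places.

From area = ½·b·c·sin A, we get sin A = 2·area/(b·c) ≈ 0.88183.
Taking the acute solution, ∠A ≈ 61.86°.

61.864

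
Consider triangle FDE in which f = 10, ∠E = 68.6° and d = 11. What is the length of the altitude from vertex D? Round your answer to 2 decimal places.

By the law of cosines, e² = f² + d² − 2·f·d·cos E = 140.73, so e ≈ 11.863.
Area = ½·f·d·sin E ≈ 51.208.
The altitude from D has length 2·area/d ≈ 9.3106.

h_D ≈ 9.31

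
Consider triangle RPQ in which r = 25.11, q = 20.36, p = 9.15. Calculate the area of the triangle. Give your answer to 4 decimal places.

Semiperimeter s = (25.11 + 9.15 + 20.36)/2 = 27.31.
Heron's formula: area = √(27.31·2.2·18.16·6.95) ≈ 87.081.

87.0808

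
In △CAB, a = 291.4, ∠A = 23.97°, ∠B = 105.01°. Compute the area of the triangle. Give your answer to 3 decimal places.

The third angle is ∠C = 180° − ∠A − ∠B = 51.02°.
Law of sines: c = a·sin C/sin A ≈ 557.59.
Law of sines: b = a·sin B/sin A ≈ 692.8.
Area = ½·a·c·sin B ≈ 78469.

area ≈ 78468.558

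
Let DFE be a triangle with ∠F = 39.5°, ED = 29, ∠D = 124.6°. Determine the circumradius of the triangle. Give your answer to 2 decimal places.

The third angle is ∠E = 180° − ∠D − ∠F = 15.90°.
Law of sines: FE = ED·sin D/sin F ≈ 37.528.
Law of sines: DF = ED·sin E/sin F ≈ 12.49.
Circumradius = ED/(2 sin F) ≈ 22.796.

22.80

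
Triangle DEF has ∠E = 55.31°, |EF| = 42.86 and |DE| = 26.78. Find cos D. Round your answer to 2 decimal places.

By the law of cosines, |FD|² = |DE|² + |EF|² − 2·|DE|·|EF|·cos E = 1247.6, so |FD| ≈ 35.322.
Law of cosines again: cos D = (|FD|² + |DE|² − |EF|²)/(2·|FD|·|DE|) ≈ 0.06757, so ∠D ≈ 86.13°.

cos D ≈ 0.07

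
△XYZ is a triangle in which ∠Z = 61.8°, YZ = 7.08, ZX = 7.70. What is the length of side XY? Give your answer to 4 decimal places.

7.6088

By the law of cosines, XY² = YZ² + ZX² − 2·YZ·ZX·cos Z = 57.893, so XY ≈ 7.6088.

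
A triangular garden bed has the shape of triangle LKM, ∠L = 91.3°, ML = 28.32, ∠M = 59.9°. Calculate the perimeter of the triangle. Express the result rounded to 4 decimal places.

The third angle is ∠K = 180° − ∠M − ∠L = 28.80°.
Law of sines: KM = ML·sin L/sin K ≈ 58.77.
Law of sines: LK = ML·sin M/sin K ≈ 50.858.
Semiperimeter s = (58.77+28.32+50.858)/2 = 68.974.
Perimeter = 58.77 + 28.32 + 50.858 = 137.95.

137.9482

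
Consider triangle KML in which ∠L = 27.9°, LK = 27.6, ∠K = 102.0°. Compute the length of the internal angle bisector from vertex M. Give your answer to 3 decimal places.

The third angle is ∠M = 180° − ∠L − ∠K = 50.10°.
Law of sines: ML = LK·sin K/sin M ≈ 35.19.
Law of sines: KM = LK·sin L/sin M ≈ 16.835.
The bisector from M has length 2·KM·ML·cos(∠M/2)/(KM+ML) ≈ 20.632.

20.632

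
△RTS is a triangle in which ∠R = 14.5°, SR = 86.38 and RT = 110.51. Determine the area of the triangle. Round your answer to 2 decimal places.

Area = ½·SR·RT·sin R ≈ 1195.

area ≈ 1195.05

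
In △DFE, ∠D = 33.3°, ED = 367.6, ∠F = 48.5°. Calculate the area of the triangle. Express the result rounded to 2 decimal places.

The third angle is ∠E = 180° − ∠D − ∠F = 98.20°.
Law of sines: FE = ED·sin D/sin F ≈ 269.47.
Law of sines: DF = ED·sin E/sin F ≈ 485.8.
Area = ½·ED·FE·sin E ≈ 49022.

area ≈ 49022.14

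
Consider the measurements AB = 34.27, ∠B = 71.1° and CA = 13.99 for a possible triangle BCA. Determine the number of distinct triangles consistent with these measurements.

0

AB·sin B = 34.27·sin(71.1°) ≈ 32.42.
Since CA = 13.99 < 32.42 = AB sin B, no triangle exists.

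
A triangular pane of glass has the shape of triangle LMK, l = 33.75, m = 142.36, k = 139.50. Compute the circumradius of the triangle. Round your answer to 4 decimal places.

R ≈ 71.2245

By the law of cosines, cos L = (m² + k² − l²) / (2·m·k) ≈ 0.97153, so ∠L ≈ 13.71°.
Circumradius = l/(2 sin L) ≈ 71.225.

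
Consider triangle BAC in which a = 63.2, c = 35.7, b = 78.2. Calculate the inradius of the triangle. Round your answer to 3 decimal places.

12.514

Semiperimeter s = (78.2 + 63.2 + 35.7)/2 = 88.55.
Heron's formula: area = √(88.55·10.35·25.35·52.85) ≈ 1108.1.
Inradius = area/s = 1108.1/88.55 ≈ 12.514.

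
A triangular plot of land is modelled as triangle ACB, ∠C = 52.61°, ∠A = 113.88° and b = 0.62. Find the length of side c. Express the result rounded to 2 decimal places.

The third angle is ∠B = 180° − ∠A − ∠C = 13.51°.
Law of sines: c = b·sin C/sin B ≈ 2.1086.

2.11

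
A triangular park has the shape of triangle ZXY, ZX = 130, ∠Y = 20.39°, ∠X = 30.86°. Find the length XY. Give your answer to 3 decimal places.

290.995

The third angle is ∠Z = 180° − ∠X − ∠Y = 128.75°.
Law of sines: XY = ZX·sin Z/sin Y ≈ 290.99.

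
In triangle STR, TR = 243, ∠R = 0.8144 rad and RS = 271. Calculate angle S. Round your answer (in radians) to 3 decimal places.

1.038

By the law of cosines, ST² = TR² + RS² − 2·TR·RS·cos R = 42100, so ST ≈ 205.18.
Law of cosines again: cos S = (RS² + ST² − TR²)/(2·RS·ST) ≈ 0.50798, so ∠S ≈ 1.0380 rad.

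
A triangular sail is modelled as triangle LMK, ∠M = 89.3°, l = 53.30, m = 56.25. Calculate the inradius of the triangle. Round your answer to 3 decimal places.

Law of sines: sin L = l·sin M/m ≈ 0.94748.
Since m ≥ l, only the acute value applies: ∠L ≈ 71.35°.
Then ∠K = 180° − ∠M − ∠L ≈ 19.35°.
Law of sines gives k = m·sin K/sin M ≈ 18.64.
Area = ½·m·l·sin K ≈ 496.72.
Semiperimeter s = (53.3+56.25+18.64)/2 = 64.095.
Inradius = area/s = 496.72/64.095 ≈ 7.7497.

r ≈ 7.750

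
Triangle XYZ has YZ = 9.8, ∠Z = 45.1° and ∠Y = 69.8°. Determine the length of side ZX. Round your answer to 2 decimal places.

The third angle is ∠X = 180° − ∠Y − ∠Z = 65.10°.
Law of sines: ZX = YZ·sin Y/sin X ≈ 10.14.

10.14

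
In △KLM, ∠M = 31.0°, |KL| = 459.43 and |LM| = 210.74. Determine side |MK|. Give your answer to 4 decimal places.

627.0643

Law of sines: sin K = |LM|·sin M/|KL| ≈ 0.23625.
Since |KL| ≥ |LM|, only the acute value applies: ∠K ≈ 13.67°.
Then ∠L = 180° − ∠M − ∠K ≈ 135.33°.
Law of sines gives |MK| = |KL|·sin L/sin M ≈ 627.06.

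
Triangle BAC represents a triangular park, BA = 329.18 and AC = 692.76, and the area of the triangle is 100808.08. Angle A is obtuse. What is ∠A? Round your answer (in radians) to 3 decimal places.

∠A ≈ 2.057 rad

From area = ½·BA·AC·sin A, we get sin A = 2·area/(BA·AC) ≈ 0.88412.
Taking the obtuse solution, ∠A ≈ 2.057 rad.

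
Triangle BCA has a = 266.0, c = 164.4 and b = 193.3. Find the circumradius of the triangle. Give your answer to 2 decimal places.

R ≈ 133.67

By the law of cosines, cos B = (c² + a² − b²) / (2·c·a) ≈ 0.69081, so ∠B ≈ 46.31°.
Circumradius = b/(2 sin B) ≈ 133.67.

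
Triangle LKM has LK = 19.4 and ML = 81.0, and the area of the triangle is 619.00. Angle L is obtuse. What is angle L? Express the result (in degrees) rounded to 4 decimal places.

∠L ≈ 128.0166°

From area = ½·ML·LK·sin L, we get sin L = 2·area/(ML·LK) ≈ 0.78783.
Taking the obtuse solution, ∠L ≈ 128.02°.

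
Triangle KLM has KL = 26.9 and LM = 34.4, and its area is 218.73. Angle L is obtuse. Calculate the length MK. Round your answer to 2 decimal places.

59.48

From area = ½·KL·LM·sin L, we get sin L = 2·area/(KL·LM) ≈ 0.47275.
Taking the obtuse solution, ∠L ≈ 151.79°.
Law of cosines then gives MK ≈ 59.48.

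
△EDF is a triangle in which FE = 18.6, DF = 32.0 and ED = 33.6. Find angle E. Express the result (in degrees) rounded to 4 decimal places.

68.8532

By the law of cosines, cos E = (FE² + ED² − DF²) / (2·FE·ED) ≈ 0.36076, so ∠E ≈ 68.85°.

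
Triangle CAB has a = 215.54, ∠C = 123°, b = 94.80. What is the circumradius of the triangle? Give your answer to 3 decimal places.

R ≈ 166.186

By the law of cosines, c² = a² + b² − 2·a·b·cos C = 77702, so c ≈ 278.75.
Area = ½·a·b·sin C ≈ 8568.4.
Circumradius = c/(2 sin C) ≈ 166.19.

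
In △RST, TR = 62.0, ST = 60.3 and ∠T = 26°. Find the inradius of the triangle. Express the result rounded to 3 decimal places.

r ≈ 10.936

By the law of cosines, RS² = ST² + TR² − 2·ST·TR·cos T = 759.63, so RS ≈ 27.561.
Area = ½·ST·TR·sin T ≈ 819.45.
Semiperimeter s = (60.3+62+27.561)/2 = 74.931.
Inradius = area/s = 819.45/74.931 ≈ 10.936.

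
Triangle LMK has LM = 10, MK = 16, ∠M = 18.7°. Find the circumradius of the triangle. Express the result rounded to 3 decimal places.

By the law of cosines, KL² = LM² + MK² − 2·LM·MK·cos M = 52.893, so KL ≈ 7.2727.
Area = ½·LM·MK·sin M ≈ 25.649.
Circumradius = KL/(2 sin M) ≈ 11.342.

11.342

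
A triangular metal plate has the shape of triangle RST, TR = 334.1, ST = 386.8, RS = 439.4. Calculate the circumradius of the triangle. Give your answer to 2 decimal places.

By the law of cosines, cos R = (TR² + RS² − ST²) / (2·TR·RS) ≈ 0.52819, so ∠R ≈ 1.014 rad.
Circumradius = ST/(2 sin R) ≈ 227.76.

227.76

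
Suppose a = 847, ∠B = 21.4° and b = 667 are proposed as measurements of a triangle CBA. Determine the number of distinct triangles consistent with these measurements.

a·sin B = 847·sin(21.4°) ≈ 309.1.
Since a sin B < b < a (309.1 < 667 < 847), two triangles exist.

2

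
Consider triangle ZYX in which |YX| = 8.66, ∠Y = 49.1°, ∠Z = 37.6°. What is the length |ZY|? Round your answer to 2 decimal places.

14.17

The third angle is ∠X = 180° − ∠Z − ∠Y = 93.30°.
Law of sines: |ZY| = |YX|·sin X/sin Z ≈ 14.17.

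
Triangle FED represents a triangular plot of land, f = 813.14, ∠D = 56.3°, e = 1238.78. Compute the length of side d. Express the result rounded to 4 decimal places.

1038.2587

By the law of cosines, d² = f² + e² − 2·f·e·cos D = 1.078e+06, so d ≈ 1038.3.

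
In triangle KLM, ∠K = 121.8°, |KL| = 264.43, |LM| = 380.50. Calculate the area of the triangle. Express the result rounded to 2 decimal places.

area ≈ 18843.86

Law of sines: sin M = |KL|·sin K/|LM| ≈ 0.59064.
Since |LM| ≥ |KL|, only the acute value applies: ∠M ≈ 36.20°.
Then ∠L = 180° − ∠K − ∠M ≈ 22.00°.
Law of sines gives |MK| = |LM|·sin L/sin K ≈ 167.7.
Area = ½·|LM|·|KL|·sin L ≈ 18844.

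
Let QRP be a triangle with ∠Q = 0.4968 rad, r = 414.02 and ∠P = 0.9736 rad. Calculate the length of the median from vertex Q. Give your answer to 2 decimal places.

The third angle is ∠R = π − ∠P − ∠Q = 1.6712 rad.
Law of sines: q = r·sin Q/sin R ≈ 198.33.
Law of sines: p = r·sin P/sin R ≈ 344.09.
Median from Q: ½√(2·r² + 2·p² − q²) ≈ 367.52.

m_Q ≈ 367.52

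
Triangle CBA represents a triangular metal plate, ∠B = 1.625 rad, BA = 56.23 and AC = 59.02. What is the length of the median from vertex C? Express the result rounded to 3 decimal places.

Law of sines: sin C = BA·sin B/AC ≈ 0.95133.
Since AC ≥ BA, only the acute value applies: ∠C ≈ 1.258 rad.
Then ∠A = π − ∠B − ∠C ≈ 0.259 rad.
Law of sines gives CB = AC·sin A/sin B ≈ 15.142.
Median from C: ½√(2·AC² + 2·CB² − BA²) ≈ 32.648.

32.648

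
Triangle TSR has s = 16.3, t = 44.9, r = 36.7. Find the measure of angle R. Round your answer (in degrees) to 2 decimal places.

By the law of cosines, cos R = (t² + s² − r²) / (2·t·s) ≈ 0.63864, so ∠R ≈ 50.31°.

50.31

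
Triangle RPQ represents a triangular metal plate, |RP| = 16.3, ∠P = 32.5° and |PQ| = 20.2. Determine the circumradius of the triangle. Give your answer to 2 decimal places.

By the law of cosines, |QR|² = |RP|² + |PQ|² − 2·|RP|·|PQ|·cos P = 118.34, so |QR| ≈ 10.878.
Area = ½·|RP|·|PQ|·sin P ≈ 88.456.
Circumradius = |QR|/(2 sin P) ≈ 10.123.

10.12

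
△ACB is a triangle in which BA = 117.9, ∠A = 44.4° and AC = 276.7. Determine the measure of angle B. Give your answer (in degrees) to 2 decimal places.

112.40

By the law of cosines, CB² = BA² + AC² − 2·BA·AC·cos A = 43847, so CB ≈ 209.4.
Law of cosines again: cos B = (CB² + BA² − AC²)/(2·CB·BA) ≈ -0.38107, so ∠B ≈ 112.40°.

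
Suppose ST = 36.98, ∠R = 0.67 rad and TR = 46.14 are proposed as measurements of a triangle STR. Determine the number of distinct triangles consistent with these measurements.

2

TR·sin R = 46.14·sin(0.67 rad) ≈ 28.65.
Since TR sin R < ST < TR (28.65 < 36.98 < 46.14), two triangles exist.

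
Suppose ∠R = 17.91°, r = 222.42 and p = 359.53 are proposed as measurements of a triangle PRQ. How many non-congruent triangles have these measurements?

2

p·sin R = 359.53·sin(17.91°) ≈ 110.6.
Since p sin R < r < p (110.6 < 222.42 < 359.53), two triangles exist.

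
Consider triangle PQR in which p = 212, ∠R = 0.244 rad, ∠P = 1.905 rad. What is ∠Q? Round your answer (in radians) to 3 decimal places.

0.993

The third angle is ∠Q = π − ∠R − ∠P = 0.993 rad.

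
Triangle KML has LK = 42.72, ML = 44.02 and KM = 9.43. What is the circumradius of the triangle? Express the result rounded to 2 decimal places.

By the law of cosines, cos K = (LK² + KM² − ML²) / (2·LK·KM) ≈ -0.02959, so ∠K ≈ 91.70°.
Circumradius = ML/(2 sin K) ≈ 22.02.

22.02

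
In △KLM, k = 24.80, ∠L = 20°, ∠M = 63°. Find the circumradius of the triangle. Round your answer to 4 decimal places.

R ≈ 12.4931

The third angle is ∠K = 180° − ∠L − ∠M = 97.00°.
Law of sines: l = k·sin L/sin K ≈ 8.5458.
Law of sines: m = k·sin M/sin K ≈ 22.263.
Circumradius = k/(2 sin K) ≈ 12.493.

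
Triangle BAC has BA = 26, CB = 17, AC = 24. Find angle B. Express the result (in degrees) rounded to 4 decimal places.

63.8932

By the law of cosines, cos B = (CB² + BA² − AC²) / (2·CB·BA) ≈ 0.44005, so ∠B ≈ 63.89°.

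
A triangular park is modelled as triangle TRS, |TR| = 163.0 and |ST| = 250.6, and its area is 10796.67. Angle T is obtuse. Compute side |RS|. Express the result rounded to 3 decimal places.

398.393

From area = ½·|ST|·|TR|·sin T, we get sin T = 2·area/(|ST|·|TR|) ≈ 0.52863.
Taking the obtuse solution, ∠T ≈ 2.5846 rad.
Law of cosines then gives |RS| ≈ 398.39.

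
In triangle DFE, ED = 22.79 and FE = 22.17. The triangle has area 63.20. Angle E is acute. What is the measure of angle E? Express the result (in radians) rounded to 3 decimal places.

0.253

From area = ½·FE·ED·sin E, we get sin E = 2·area/(FE·ED) ≈ 0.25017.
Taking the acute solution, ∠E ≈ 0.2529 rad.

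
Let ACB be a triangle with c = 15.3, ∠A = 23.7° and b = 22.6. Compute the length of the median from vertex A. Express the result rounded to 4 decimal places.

By the law of cosines, a² = c² + b² − 2·c·b·cos A = 111.61, so a ≈ 10.565.
Median from A: ½√(2·c² + 2·b² − a²) ≈ 18.561.

18.5613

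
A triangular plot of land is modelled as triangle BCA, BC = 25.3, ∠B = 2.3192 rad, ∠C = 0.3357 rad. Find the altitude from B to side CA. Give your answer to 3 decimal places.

h_B ≈ 8.335

The third angle is ∠A = π − ∠B − ∠C = 0.4867 rad.
Law of sines: CA = BC·sin B/sin A ≈ 39.639.
Law of sines: AB = BC·sin C/sin A ≈ 17.82.
Area = ½·BC·CA·sin C ≈ 165.19.
The altitude from B has length 2·area/CA ≈ 8.3346.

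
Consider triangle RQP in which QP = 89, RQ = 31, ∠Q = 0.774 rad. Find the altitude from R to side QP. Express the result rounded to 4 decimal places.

h_R ≈ 21.6690

By the law of cosines, PR² = RQ² + QP² − 2·RQ·QP·cos Q = 4936, so PR ≈ 70.256.
Area = ½·RQ·QP·sin Q ≈ 964.27.
The altitude from R has length 2·area/QP ≈ 21.669.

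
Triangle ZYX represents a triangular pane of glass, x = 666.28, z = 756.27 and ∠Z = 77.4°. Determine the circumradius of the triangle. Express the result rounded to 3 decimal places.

387.466

Law of sines: sin X = x·sin Z/z ≈ 0.85979.
Since z ≥ x, only the acute value applies: ∠X ≈ 59.29°.
Then ∠Y = 180° − ∠Z − ∠X ≈ 43.31°.
Law of sines gives y = z·sin Y/sin Z ≈ 531.53.
Circumradius = z/(2 sin Z) ≈ 387.47.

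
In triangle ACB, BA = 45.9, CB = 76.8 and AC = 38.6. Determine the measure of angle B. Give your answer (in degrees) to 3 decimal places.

By the law of cosines, cos B = (CB² + BA² − AC²) / (2·CB·BA) ≈ 0.92409, so ∠B ≈ 22.47°.

∠B ≈ 22.468°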